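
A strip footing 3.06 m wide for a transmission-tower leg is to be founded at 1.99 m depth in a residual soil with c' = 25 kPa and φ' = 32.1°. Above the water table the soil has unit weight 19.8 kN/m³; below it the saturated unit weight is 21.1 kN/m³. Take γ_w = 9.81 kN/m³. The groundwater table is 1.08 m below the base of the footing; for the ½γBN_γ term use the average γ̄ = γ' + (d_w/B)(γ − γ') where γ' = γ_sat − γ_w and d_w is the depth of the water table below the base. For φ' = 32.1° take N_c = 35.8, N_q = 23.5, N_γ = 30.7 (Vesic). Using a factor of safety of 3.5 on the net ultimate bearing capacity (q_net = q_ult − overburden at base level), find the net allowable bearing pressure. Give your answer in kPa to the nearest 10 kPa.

q_all(net) ≈ 700 kPa

q = γ·D_f = 19.8 × 1.99 = 39.402 kPa.
γ' = 11.29 kN/m³; averaging over the depth B below the base, γ̄ = γ' + (d_w/B)(γ − γ') = 14.294 kN/m³.
c·N_c = 25 × 35.8 = 895 kPa
q·N_q = 39.402 × 23.5 = 925.95 kPa
0.5·γ·B·N_γ = 0.5 × 14.294 × 3.06 × 30.7 = 671.38 kPa
q_ult = 895 + 925.95 + 671.38 = 2492.3 kPa.
q_net = 2492.3 − 39.402 = 2452.9 kPa.
q_all(net) = 2452.9 / 3.5 = 700.84 kPa.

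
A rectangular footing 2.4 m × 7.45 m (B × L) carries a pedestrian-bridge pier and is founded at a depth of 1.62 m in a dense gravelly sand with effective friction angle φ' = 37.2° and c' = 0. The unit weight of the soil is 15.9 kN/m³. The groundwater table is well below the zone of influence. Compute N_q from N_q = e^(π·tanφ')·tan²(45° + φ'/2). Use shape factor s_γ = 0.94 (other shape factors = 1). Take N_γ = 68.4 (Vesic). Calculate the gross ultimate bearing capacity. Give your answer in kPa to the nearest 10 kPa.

q_ult ≈ 2360 kPa

tan37.2° = 0.759, so N_q = e^(π×0.759)·tan²(63.6°) = 10.855 × 4.058 = 44.05.
q = γ·D_f = 15.9 × 1.62 = 25.758 kPa.
q·N_q = 25.758 × 44.05 = 1134.6 kPa
0.5·γ·B·N_γ·s_γ = 0.5 × 15.9 × 2.4 × 68.4 × 0.94 = 1226.8 kPa
q_ult = 1134.6 + 1226.8 = 2361.4 kPa.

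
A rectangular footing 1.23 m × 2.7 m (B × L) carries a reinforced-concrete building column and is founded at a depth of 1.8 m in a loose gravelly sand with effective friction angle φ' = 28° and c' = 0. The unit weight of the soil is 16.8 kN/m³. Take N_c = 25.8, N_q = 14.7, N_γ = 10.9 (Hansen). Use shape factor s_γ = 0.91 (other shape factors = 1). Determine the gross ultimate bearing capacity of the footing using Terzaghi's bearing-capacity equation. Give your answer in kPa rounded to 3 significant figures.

Effective surcharge at the founding depth q = γ·D_f = 16.8 × 1.8 = 30.24 kPa.
q_ult = q·N_q + 0.5·γ·B·N_γ·s_γ
     = 30.24 × 14.7 + 0.5 × 16.8 × 1.23 × 10.9 × 0.91
     = 444.53 + 102.48 = 547.01 kPa.

q_ult ≈ 547 kPa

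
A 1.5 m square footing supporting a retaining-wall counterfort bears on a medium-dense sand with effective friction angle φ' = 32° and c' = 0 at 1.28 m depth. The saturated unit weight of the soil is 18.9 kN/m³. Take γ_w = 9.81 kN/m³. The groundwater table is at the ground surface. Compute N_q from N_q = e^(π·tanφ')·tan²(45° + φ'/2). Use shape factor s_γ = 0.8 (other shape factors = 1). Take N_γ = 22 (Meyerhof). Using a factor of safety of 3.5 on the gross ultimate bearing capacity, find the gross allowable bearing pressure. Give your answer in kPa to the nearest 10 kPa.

N_q = e^(π·tan32°)·tan²(61°) = 23.18.
γ' = 18.9 − 9.81 = 9.09 kN/m³ (submerged throughout). q = 9.09 × 1.28 = 11.635 kPa; the same γ' applies in the ½γBN_γ term.
q·N_q = 11.635 × 23.177 = 269.67 kPa
0.5·γ·B·N_γ·s_γ = 0.5 × 9.09 × 1.5 × 22 × 0.8 = 119.99 kPa
q_ult = 269.67 + 119.99 = 389.65 kPa.
q_all = 389.65 / 3.5 = 111.33 kPa.

q_all ≈ 110 kPa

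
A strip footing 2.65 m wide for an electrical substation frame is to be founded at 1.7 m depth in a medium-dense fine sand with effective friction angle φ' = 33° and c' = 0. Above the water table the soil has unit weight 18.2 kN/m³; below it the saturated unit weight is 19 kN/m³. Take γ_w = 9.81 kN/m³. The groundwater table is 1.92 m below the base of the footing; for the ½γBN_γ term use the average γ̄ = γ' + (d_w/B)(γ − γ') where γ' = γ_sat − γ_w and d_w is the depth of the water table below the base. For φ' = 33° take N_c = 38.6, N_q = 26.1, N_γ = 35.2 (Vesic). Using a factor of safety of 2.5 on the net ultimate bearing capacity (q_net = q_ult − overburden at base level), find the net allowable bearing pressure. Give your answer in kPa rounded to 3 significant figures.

q_all(net) ≈ 604 kPa

Effective surcharge at the founding depth q = γ·D_f = 18.2 × 1.7 = 30.94 kPa.
With d_w = 1.92 m < B, γ̄ = 9.19 + (1.92/2.65) × (18.2 − 9.19) = 15.718 kN/m³.
q_ult = q·N_q + 0.5·γ·B·N_γ
     = 30.94 × 26.1 + 0.5 × 15.718 × 2.65 × 35.2
     = 807.53 + 733.09 = 1540.6 kPa.
q_net = 1540.6 − 30.94 = 1509.7 kPa.
q_all(net) = 1509.7 / 2.5 = 603.87 kPa.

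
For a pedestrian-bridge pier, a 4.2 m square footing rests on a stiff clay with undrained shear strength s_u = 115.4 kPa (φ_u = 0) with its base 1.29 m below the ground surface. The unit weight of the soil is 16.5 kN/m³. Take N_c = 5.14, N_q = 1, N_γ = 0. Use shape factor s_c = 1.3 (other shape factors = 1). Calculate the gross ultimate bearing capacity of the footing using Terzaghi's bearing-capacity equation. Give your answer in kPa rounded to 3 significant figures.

Overburden at base level: q = 16.5 × 1.29 = 21.285 kPa.
Cohesion term c·N_c·s_c = 115.4 × 5.14 × 1.3 = 771.1 kPa; surcharge term q·N_q = 21.285 × 1 = 21.285 kPa.
q_ult = 771.1 + 21.285 = 792.39 kPa.

q_ult ≈ 792 kPa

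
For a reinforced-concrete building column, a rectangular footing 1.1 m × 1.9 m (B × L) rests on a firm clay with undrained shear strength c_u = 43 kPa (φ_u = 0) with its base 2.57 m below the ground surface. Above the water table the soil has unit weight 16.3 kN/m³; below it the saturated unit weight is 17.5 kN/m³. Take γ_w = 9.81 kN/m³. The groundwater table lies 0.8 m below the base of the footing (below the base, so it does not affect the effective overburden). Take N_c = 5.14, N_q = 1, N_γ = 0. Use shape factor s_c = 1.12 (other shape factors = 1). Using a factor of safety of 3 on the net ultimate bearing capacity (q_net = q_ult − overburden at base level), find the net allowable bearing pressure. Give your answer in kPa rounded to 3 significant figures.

q_all(net) ≈ 82.5 kPa

q = γ·D_f = 16.3 × 2.57 = 41.891 kPa.
c·N_c·s_c = 43 × 5.14 × 1.12 = 247.54 kPa
q·N_q = 41.891 × 1 = 41.891 kPa
q_ult = 247.54 + 41.891 = 289.43 kPa.
q_net = 289.43 − 41.891 = 247.54 kPa.
q_all(net) = 247.54 / 3 = 82.514 kPa.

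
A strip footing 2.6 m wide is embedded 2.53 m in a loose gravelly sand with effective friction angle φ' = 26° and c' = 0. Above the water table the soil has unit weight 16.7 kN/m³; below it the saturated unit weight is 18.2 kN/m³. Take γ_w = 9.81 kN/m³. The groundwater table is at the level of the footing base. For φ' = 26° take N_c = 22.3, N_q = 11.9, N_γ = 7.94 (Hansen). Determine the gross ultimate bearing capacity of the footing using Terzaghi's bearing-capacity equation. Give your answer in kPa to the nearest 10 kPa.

q = γ·D_f = 16.7 × 2.53 = 42.251 kPa.
For the ½γBN_γ term take γ' = 18.2 − 9.81 = 8.39 kN/m³ (soil below base is submerged).
q·N_q = 42.251 × 11.9 = 502.79 kPa
0.5·γ·B·N_γ = 0.5 × 8.39 × 2.6 × 7.94 = 86.602 kPa
q_ult = 502.79 + 86.602 = 589.39 kPa.

q_ult ≈ 590 kPa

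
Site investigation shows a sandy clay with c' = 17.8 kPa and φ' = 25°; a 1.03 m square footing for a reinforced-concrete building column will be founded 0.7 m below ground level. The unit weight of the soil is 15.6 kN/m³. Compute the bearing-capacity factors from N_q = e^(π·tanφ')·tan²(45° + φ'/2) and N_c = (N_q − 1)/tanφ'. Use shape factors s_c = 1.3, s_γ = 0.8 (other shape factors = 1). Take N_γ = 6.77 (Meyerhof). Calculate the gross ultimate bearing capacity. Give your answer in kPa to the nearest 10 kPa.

q_ult ≈ 640 kPa

tan25° = 0.4663, so N_q = e^(π×0.4663)·tan²(57.5°) = 4.327 × 2.464 = 10.66.
N_c = (10.66 − 1)/tan25° = 20.72.
Overburden at base level: q = 15.6 × 0.7 = 10.92 kPa.
Cohesion term c·N_c·s_c = 17.8 × 20.721 × 1.3 = 479.47 kPa; surcharge term q·N_q = 10.92 × 10.662 = 116.43 kPa; self-weight term 0.5·γ·B·N_γ·s_γ = 0.5 × 15.6 × 1.03 × 6.77 × 0.8 = 43.512 kPa.
q_ult = 479.47 + 116.43 + 43.512 = 639.42 kPa.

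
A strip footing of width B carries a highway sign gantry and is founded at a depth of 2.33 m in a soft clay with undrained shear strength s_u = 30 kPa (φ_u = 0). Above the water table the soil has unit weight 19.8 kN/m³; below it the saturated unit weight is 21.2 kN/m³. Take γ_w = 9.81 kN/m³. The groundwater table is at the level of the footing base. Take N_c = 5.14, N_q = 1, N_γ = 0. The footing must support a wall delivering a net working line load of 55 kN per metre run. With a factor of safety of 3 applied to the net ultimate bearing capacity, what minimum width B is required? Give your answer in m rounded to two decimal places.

Overburden at base level: q = 19.8 × 2.33 = 46.134 kPa.
Cohesion term c·N_c = 30 × 5.14 = 154.2 kPa; surcharge term q·N_q = 46.134 × 1 = 46.134 kPa.
q_ult = 154.2 + 46.134 = 200.33 kPa.
For φ = 0 the ½γBN_γ term vanishes, so q_ult is independent of B. q_net = 200.33 − 46.134 = 154.2 kPa; q_all(net) = 154.2/3 = 51.4 kPa.
Required width B = w / q_all(net) = 55 / 51.4 = 1.07 m.

B = 1.07 m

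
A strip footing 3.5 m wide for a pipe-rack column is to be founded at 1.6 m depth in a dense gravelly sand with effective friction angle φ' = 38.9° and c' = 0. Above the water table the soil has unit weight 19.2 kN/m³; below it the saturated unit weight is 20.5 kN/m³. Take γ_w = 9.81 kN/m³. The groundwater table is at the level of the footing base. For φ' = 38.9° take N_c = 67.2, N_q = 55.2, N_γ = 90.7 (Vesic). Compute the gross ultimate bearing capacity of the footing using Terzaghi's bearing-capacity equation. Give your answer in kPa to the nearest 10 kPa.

q = γ·D_f = 19.2 × 1.6 = 30.72 kPa.
For the ½γBN_γ term take γ' = 20.5 − 9.81 = 10.69 kN/m³ (soil below base is submerged).
q·N_q = 30.72 × 55.2 = 1695.7 kPa
0.5·γ·B·N_γ = 0.5 × 10.69 × 3.5 × 90.7 = 1696.8 kPa
q_ult = 1695.7 + 1696.8 = 3392.5 kPa.

q_ult ≈ 3390 kPa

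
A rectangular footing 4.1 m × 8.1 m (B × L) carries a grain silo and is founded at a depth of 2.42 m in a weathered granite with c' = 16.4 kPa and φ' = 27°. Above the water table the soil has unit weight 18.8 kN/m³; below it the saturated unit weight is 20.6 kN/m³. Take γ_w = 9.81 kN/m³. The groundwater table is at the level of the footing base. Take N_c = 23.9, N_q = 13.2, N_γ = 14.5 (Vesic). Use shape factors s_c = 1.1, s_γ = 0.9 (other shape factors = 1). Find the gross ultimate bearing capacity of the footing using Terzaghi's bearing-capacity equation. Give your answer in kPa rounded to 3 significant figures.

Overburden at base level: q = 18.8 × 2.42 = 45.496 kPa.
Below the base the soil is submerged, so the ½γBN_γ term uses γ' = 20.6 − 9.81 = 10.79 kN/m³.
Cohesion term c·N_c·s_c = 16.4 × 23.9 × 1.1 = 431.16 kPa; surcharge term q·N_q = 45.496 × 13.2 = 600.55 kPa; self-weight term 0.5·γ·B·N_γ·s_γ = 0.5 × 10.79 × 4.1 × 14.5 × 0.9 = 288.66 kPa.
q_ult = 431.16 + 600.55 + 288.66 = 1320.4 kPa.

q_ult ≈ 1320 kPa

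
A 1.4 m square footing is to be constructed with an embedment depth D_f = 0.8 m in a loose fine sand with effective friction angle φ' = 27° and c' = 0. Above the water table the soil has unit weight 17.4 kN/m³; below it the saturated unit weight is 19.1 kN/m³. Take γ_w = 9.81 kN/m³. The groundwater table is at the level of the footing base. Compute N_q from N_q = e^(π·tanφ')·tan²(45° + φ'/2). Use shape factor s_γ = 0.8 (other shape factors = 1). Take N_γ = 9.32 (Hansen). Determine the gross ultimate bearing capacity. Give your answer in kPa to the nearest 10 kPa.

tan27° = 0.5095, so N_q = e^(π×0.5095)·tan²(58.5°) = 4.957 × 2.663 = 13.2.
Overburden at base level: q = 17.4 × 0.8 = 13.92 kPa.
Below the base the soil is submerged, so the ½γBN_γ term uses γ' = 19.1 − 9.81 = 9.29 kN/m³.
Surcharge term q·N_q = 13.92 × 13.199 = 183.73 kPa; self-weight term 0.5·γ·B·N_γ·s_γ = 0.5 × 9.29 × 1.4 × 9.32 × 0.8 = 48.486 kPa.
q_ult = 183.73 + 48.486 = 232.22 kPa.

q_ult ≈ 230 kPa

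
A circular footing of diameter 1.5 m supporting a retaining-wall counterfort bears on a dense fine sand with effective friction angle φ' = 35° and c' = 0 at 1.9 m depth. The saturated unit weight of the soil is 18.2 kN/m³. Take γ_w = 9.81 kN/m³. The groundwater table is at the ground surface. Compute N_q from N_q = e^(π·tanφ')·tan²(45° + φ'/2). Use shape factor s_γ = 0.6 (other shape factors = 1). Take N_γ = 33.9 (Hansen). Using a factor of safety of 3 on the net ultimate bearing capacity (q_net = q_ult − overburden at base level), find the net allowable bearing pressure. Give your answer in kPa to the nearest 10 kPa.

q_all(net) ≈ 210 kPa

N_q = e^(π·tan35°)·tan²(62.5°) = 33.3.
With the water table at the surface the whole profile is submerged: γ' = 18.2 − 9.81 = 8.39 kN/m³, so q = γ'·D_f = 15.941 kPa; the same γ' applies in the ½γBN_γ term.
q_ult = q·N_q + 0.5·γ·B·N_γ·s_γ
     = 15.941 × 33.296 + 0.5 × 8.39 × 1.5 × 33.9 × 0.6
     = 530.77 + 127.99 = 658.76 kPa.
q_net = 658.76 − 15.941 = 642.82 kPa.
q_all(net) = 642.82 / 3 = 214.27 kPa.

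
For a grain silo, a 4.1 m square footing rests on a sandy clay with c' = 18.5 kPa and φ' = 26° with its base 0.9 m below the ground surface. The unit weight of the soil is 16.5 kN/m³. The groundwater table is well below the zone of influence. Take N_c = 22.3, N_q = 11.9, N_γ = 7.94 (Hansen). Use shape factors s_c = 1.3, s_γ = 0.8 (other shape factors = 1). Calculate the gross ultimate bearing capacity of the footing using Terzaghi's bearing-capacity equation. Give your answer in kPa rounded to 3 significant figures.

q_ult ≈ 928 kPa

Effective surcharge at the founding depth q = γ·D_f = 16.5 × 0.9 = 14.85 kPa.
q_ult = c·N_c·s_c + q·N_q + 0.5·γ·B·N_γ·s_γ
     = 18.5 × 22.3 × 1.3 + 14.85 × 11.9 + 0.5 × 16.5 × 4.1 × 7.94 × 0.8
     = 536.32 + 176.72 + 214.86 = 927.89 kPa.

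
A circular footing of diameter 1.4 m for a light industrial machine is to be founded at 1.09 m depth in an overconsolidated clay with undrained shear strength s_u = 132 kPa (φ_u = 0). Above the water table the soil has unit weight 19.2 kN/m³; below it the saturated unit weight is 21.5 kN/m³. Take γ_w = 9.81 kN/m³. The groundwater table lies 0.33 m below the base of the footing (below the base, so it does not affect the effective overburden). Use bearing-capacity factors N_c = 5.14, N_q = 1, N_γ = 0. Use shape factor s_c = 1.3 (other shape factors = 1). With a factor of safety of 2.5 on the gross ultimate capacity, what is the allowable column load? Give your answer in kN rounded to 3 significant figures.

Effective surcharge at the founding depth q = γ·D_f = 19.2 × 1.09 = 20.928 kPa.
q_ult = c·N_c·s_c + q·N_q
     = 132 × 5.14 × 1.3 + 20.928 × 1
     = 882.02 + 20.928 = 902.95 kPa.
Gross allowable pressure q_all = 902.95 / 2.5 = 361.18 kPa.
Footing area = 1.5394 m², so allowable column load = 361.18 × 1.5394 = 556 kN.

P_all ≈ 556 kN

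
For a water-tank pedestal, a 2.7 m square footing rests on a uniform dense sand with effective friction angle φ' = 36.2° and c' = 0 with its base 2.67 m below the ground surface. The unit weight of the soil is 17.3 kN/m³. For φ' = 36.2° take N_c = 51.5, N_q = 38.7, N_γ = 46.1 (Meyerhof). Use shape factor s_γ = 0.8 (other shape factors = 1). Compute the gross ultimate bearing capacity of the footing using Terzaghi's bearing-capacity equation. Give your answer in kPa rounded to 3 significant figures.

q_ult ≈ 2650 kPa

Overburden at base level: q = 17.3 × 2.67 = 46.191 kPa.
Surcharge term q·N_q = 46.191 × 38.7 = 1787.6 kPa; self-weight term 0.5·γ·B·N_γ·s_γ = 0.5 × 17.3 × 2.7 × 46.1 × 0.8 = 861.33 kPa.
q_ult = 1787.6 + 861.33 = 2648.9 kPa.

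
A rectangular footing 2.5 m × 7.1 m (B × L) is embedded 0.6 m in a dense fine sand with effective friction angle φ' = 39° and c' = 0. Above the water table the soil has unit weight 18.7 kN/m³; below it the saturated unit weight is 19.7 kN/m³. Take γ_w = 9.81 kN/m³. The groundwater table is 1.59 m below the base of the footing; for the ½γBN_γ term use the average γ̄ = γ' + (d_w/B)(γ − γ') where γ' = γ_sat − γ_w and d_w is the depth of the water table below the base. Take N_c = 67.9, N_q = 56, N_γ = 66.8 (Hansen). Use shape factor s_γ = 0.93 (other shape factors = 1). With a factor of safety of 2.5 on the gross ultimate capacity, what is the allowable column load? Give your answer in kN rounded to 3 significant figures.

Overburden at base level: q = 18.7 × 0.6 = 11.22 kPa.
The water table is 1.59 m below the base (< B = 2.5 m), so the ½γBN_γ term uses γ̄ = γ' + (d_w/B)(γ − γ') = 9.89 + (1.59/2.5)(18.7 − 9.89) = 15.493 kN/m³.
Surcharge term q·N_q = 11.22 × 56 = 628.32 kPa; self-weight term 0.5·γ·B·N_γ·s_γ = 0.5 × 15.493 × 2.5 × 66.8 × 0.93 = 1203.1 kPa.
q_ult = 628.32 + 1203.1 = 1831.4 kPa.
Gross allowable pressure q_all = 1831.4 / 2.5 = 732.58 kPa.
Footing area = 17.75 m², so allowable column load = 732.58 × 17.75 = 13003 kN.

P_all ≈ 13000 kN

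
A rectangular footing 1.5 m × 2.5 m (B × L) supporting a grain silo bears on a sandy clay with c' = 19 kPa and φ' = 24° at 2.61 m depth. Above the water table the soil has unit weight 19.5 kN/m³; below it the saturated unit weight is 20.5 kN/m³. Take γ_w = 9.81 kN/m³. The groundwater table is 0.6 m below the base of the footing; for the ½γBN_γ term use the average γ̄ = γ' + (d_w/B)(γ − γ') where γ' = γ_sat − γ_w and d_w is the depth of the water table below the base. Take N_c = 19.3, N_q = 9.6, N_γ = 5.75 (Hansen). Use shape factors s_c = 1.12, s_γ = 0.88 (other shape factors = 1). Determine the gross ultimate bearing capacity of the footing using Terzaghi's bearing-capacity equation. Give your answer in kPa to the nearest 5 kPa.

q = γ·D_f = 19.5 × 2.61 = 50.895 kPa.
γ' = 10.69 kN/m³; averaging over the depth B below the base, γ̄ = γ' + (d_w/B)(γ − γ') = 14.214 kN/m³.
c·N_c·s_c = 19 × 19.3 × 1.12 = 410.7 kPa
q·N_q = 50.895 × 9.6 = 488.59 kPa
0.5·γ·B·N_γ·s_γ = 0.5 × 14.214 × 1.5 × 5.75 × 0.88 = 53.942 kPa
q_ult = 410.7 + 488.59 + 53.942 = 953.24 kPa.

q_ult ≈ 955 kPa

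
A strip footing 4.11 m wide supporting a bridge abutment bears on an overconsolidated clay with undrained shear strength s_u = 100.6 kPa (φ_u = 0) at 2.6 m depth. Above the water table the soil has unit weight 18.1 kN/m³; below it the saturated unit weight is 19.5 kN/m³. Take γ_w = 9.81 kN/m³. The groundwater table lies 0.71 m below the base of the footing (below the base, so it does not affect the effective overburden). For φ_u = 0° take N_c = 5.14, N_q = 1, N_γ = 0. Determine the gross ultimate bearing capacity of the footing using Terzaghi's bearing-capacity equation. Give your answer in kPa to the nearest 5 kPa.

q = γ·D_f = 18.1 × 2.6 = 47.06 kPa.
c·N_c = 100.6 × 5.14 = 517.08 kPa
q·N_q = 47.06 × 1 = 47.06 kPa
q_ult = 517.08 + 47.06 = 564.14 kPa.

q_ult ≈ 565 kPa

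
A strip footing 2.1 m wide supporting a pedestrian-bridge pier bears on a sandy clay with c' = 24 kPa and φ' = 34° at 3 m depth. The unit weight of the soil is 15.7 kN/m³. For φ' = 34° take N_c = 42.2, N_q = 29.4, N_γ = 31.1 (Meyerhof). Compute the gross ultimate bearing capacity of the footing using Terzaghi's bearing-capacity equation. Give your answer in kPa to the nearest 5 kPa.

q = γ·D_f = 15.7 × 3 = 47.1 kPa.
c·N_c = 24 × 42.2 = 1012.8 kPa
q·N_q = 47.1 × 29.4 = 1384.7 kPa
0.5·γ·B·N_γ = 0.5 × 15.7 × 2.1 × 31.1 = 512.68 kPa
q_ult = 1012.8 + 1384.7 + 512.68 = 2910.2 kPa.

q_ult ≈ 2910 kPa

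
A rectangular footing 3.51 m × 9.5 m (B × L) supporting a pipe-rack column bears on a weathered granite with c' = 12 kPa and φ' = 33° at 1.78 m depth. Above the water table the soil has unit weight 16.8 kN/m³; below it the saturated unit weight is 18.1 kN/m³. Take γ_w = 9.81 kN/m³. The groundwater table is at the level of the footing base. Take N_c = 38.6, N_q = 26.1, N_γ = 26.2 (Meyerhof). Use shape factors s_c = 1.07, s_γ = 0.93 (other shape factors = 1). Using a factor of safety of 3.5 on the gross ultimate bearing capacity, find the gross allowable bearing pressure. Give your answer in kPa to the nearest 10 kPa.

q_all ≈ 470 kPa

Overburden at base level: q = 16.8 × 1.78 = 29.904 kPa.
Below the base the soil is submerged, so the ½γBN_γ term uses γ' = 18.1 − 9.81 = 8.29 kN/m³.
Cohesion term c·N_c·s_c = 12 × 38.6 × 1.07 = 495.62 kPa; surcharge term q·N_q = 29.904 × 26.1 = 780.49 kPa; self-weight term 0.5·γ·B·N_γ·s_γ = 0.5 × 8.29 × 3.51 × 26.2 × 0.93 = 354.5 kPa.
q_ult = 495.62 + 780.49 + 354.5 = 1630.6 kPa.
q_all = 1630.6 / 3.5 = 465.89 kPa.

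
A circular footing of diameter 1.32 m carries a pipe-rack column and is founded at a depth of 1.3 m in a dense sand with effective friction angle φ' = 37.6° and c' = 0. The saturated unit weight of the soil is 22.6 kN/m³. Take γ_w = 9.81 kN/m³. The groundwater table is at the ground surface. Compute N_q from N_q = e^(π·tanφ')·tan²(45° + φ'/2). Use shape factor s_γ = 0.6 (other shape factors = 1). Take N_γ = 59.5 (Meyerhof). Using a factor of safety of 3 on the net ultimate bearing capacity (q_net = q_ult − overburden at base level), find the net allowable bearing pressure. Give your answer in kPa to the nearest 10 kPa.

N_q = e^(π·tan37.6°)·tan²(63.8°) = 46.42.
Water table at ground surface, so effective unit weight γ' = 22.6 − 9.81 = 12.79 kN/m³ is used throughout; overburden q = 12.79 × 1.3 = 16.627 kPa; the same γ' applies in the ½γBN_γ term.
Surcharge term q·N_q = 16.627 × 46.417 = 771.77 kPa; self-weight term 0.5·γ·B·N_γ·s_γ = 0.5 × 12.79 × 1.32 × 59.5 × 0.6 = 301.36 kPa.
q_ult = 771.77 + 301.36 = 1073.1 kPa.
q_net = 1073.1 − 16.627 = 1056.5 kPa.
q_all(net) = 1056.5 / 3 = 352.17 kPa.

q_all(net) ≈ 350 kPa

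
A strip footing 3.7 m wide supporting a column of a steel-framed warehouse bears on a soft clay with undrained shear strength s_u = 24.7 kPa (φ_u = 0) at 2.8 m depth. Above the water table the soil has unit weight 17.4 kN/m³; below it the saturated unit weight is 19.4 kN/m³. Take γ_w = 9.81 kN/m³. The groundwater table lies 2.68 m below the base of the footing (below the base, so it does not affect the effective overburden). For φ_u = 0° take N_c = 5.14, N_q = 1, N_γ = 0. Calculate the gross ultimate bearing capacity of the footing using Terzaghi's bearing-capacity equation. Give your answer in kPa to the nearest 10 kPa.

Effective surcharge at the founding depth q = γ·D_f = 17.4 × 2.8 = 48.72 kPa.
q_ult = c·N_c + q·N_q
     = 24.7 × 5.14 + 48.72 × 1
     = 126.96 + 48.72 = 175.68 kPa.

q_ult ≈ 180 kPa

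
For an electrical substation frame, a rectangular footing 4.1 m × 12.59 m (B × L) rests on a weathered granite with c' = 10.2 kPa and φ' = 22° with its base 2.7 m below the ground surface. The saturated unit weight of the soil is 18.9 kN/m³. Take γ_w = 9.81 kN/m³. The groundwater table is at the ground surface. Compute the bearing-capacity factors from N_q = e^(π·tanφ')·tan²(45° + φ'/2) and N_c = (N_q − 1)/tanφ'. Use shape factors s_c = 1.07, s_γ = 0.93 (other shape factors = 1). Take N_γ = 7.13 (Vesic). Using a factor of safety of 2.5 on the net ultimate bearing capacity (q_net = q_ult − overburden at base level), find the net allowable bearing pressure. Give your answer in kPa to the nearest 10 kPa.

N_q = e^(π·tan22°)·tan²(56°) = 7.82; N_c = (N_q − 1)/tanφ' = 16.88.
Water table at ground surface, so effective unit weight γ' = 18.9 − 9.81 = 9.09 kN/m³ is used throughout; overburden q = 9.09 × 2.7 = 24.543 kPa; the same γ' applies in the ½γBN_γ term.
Cohesion term c·N_c·s_c = 10.2 × 16.883 × 1.07 = 184.26 kPa; surcharge term q·N_q = 24.543 × 7.8211 = 191.95 kPa; self-weight term 0.5·γ·B·N_γ·s_γ = 0.5 × 9.09 × 4.1 × 7.13 × 0.93 = 123.56 kPa.
q_ult = 184.26 + 191.95 + 123.56 = 499.78 kPa.
q_net = 499.78 − 24.543 = 475.23 kPa.
q_all(net) = 475.23 / 2.5 = 190.09 kPa.

q_all(net) ≈ 190 kPa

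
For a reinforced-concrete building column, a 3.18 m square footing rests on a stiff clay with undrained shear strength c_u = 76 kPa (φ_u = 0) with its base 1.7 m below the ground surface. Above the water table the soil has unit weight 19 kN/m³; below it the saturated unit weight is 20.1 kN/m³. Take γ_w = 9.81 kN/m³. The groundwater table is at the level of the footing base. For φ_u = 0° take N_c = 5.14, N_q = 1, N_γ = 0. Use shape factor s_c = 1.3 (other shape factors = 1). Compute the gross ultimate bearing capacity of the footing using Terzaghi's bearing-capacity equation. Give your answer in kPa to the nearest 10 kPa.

q = γ·D_f = 19 × 1.7 = 32.3 kPa.
c·N_c·s_c = 76 × 5.14 × 1.3 = 507.83 kPa
q·N_q = 32.3 × 1 = 32.3 kPa
q_ult = 507.83 + 32.3 = 540.13 kPa.

q_ult ≈ 540 kPa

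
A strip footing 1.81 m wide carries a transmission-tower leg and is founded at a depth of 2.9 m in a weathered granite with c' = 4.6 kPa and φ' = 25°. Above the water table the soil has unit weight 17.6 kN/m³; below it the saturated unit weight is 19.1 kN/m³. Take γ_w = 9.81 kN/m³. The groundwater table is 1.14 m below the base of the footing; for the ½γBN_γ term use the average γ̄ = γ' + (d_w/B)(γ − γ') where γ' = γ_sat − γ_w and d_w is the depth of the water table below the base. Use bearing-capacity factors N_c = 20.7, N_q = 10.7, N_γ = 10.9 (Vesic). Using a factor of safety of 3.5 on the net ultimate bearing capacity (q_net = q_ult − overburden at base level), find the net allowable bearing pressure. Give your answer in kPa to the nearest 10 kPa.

q = γ·D_f = 17.6 × 2.9 = 51.04 kPa.
γ' = 9.29 kN/m³; averaging over the depth B below the base, γ̄ = γ' + (d_w/B)(γ − γ') = 14.524 kN/m³.
c·N_c = 4.6 × 20.7 = 95.22 kPa
q·N_q = 51.04 × 10.7 = 546.13 kPa
0.5·γ·B·N_γ = 0.5 × 14.524 × 1.81 × 10.9 = 143.27 kPa
q_ult = 95.22 + 546.13 + 143.27 = 784.62 kPa.
q_net = 784.62 − 51.04 = 733.58 kPa.
q_all(net) = 733.58 / 3.5 = 209.59 kPa.

q_all(net) ≈ 210 kPa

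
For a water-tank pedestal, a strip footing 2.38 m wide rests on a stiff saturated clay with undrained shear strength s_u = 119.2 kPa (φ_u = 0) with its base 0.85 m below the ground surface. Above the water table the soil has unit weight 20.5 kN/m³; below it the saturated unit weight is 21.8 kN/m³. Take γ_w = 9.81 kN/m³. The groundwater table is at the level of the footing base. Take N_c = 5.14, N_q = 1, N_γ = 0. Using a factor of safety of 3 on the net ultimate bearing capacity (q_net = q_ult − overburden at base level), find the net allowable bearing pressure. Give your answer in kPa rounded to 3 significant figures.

Overburden at base level: q = 20.5 × 0.85 = 17.425 kPa.
Cohesion term c·N_c = 119.2 × 5.14 = 612.69 kPa; surcharge term q·N_q = 17.425 × 1 = 17.425 kPa.
q_ult = 612.69 + 17.425 = 630.11 kPa.
q_net = 630.11 − 17.425 = 612.69 kPa.
q_all(net) = 612.69 / 3 = 204.23 kPa.

q_all(net) ≈ 204 kPa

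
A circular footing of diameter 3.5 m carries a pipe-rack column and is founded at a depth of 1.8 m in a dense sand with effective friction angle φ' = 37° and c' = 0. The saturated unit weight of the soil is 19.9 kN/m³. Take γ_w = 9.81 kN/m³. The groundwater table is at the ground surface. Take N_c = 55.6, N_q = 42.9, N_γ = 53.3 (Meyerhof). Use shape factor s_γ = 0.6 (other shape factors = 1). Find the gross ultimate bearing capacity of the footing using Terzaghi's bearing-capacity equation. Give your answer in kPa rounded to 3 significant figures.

Water table at ground surface, so effective unit weight γ' = 19.9 − 9.81 = 10.09 kN/m³ is used throughout; overburden q = 10.09 × 1.8 = 18.162 kPa; the same γ' applies in the ½γBN_γ term.
Surcharge term q·N_q = 18.162 × 42.9 = 779.15 kPa; self-weight term 0.5·γ·B·N_γ·s_γ = 0.5 × 10.09 × 3.5 × 53.3 × 0.6 = 564.69 kPa.
q_ult = 779.15 + 564.69 = 1343.8 kPa.

q_ult ≈ 1340 kPa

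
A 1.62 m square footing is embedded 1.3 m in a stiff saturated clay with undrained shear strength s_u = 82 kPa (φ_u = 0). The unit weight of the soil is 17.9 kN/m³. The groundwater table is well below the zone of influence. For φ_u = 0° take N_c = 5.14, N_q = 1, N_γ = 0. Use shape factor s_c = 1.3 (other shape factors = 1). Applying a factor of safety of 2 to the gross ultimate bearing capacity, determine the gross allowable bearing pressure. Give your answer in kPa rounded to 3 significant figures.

q_all ≈ 286 kPa

q = γ·D_f = 17.9 × 1.3 = 23.27 kPa.
c·N_c·s_c = 82 × 5.14 × 1.3 = 547.92 kPa
q·N_q = 23.27 × 1 = 23.27 kPa
q_ult = 547.92 + 23.27 = 571.19 kPa.
q_all = q_ult / FS = 571.19 / 2 = 285.6 kPa.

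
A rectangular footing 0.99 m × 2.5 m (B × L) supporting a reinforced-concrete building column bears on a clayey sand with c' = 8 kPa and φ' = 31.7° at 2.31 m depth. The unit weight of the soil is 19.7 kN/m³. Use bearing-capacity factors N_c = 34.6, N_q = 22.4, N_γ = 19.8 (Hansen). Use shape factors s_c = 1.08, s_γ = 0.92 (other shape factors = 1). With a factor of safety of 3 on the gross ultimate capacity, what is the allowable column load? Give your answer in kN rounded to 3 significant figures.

P_all ≈ 1230 kN

Effective surcharge at the founding depth q = γ·D_f = 19.7 × 2.31 = 45.507 kPa.
q_ult = c·N_c·s_c + q·N_q + 0.5·γ·B·N_γ·s_γ
     = 8 × 34.6 × 1.08 + 45.507 × 22.4 + 0.5 × 19.7 × 0.99 × 19.8 × 0.92
     = 298.94 + 1019.4 + 177.63 = 1495.9 kPa.
Gross allowable pressure q_all = 1495.9 / 3 = 498.64 kPa.
Footing area = 2.475 m², so allowable column load = 498.64 × 2.475 = 1234.1 kN.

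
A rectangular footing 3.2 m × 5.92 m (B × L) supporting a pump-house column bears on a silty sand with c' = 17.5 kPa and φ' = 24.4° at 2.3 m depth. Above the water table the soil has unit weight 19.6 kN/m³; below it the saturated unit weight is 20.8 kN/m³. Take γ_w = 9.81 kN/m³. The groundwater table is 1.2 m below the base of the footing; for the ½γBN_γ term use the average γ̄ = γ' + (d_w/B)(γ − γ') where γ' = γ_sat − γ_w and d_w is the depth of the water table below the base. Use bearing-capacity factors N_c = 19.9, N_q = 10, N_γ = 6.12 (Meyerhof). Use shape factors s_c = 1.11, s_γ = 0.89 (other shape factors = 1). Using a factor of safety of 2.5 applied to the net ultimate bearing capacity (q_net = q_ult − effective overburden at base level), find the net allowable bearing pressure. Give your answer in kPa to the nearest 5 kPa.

q_all(net) ≈ 365 kPa

Overburden at base level: q = 19.6 × 2.3 = 45.08 kPa.
The water table is 1.2 m below the base (< B = 3.2 m), so the ½γBN_γ term uses γ̄ = γ' + (d_w/B)(γ − γ') = 10.99 + (1.2/3.2)(19.6 − 10.99) = 14.219 kN/m³.
Cohesion term c·N_c·s_c = 17.5 × 19.9 × 1.11 = 386.56 kPa; surcharge term q·N_q = 45.08 × 10 = 450.8 kPa; self-weight term 0.5·γ·B·N_γ·s_γ = 0.5 × 14.219 × 3.2 × 6.12 × 0.89 = 123.91 kPa.
q_ult = 386.56 + 450.8 + 123.91 = 961.27 kPa.
Net ultimate: q_net = 961.27 − 45.08 = 916.19 kPa.
q_all(net) = 916.19 / 2.5 = 366.48 kPa.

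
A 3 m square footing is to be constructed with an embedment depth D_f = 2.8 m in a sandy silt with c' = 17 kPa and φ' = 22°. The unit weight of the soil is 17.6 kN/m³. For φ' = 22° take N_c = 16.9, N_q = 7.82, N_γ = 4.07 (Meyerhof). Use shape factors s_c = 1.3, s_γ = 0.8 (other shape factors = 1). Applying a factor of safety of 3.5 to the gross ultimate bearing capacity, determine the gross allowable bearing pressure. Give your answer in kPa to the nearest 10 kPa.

q = γ·D_f = 17.6 × 2.8 = 49.28 kPa.
c·N_c·s_c = 17 × 16.9 × 1.3 = 373.49 kPa
q·N_q = 49.28 × 7.82 = 385.37 kPa
0.5·γ·B·N_γ·s_γ = 0.5 × 17.6 × 3 × 4.07 × 0.8 = 85.958 kPa
q_ult = 373.49 + 385.37 + 85.958 = 844.82 kPa.
q_all = q_ult / FS = 844.82 / 3.5 = 241.38 kPa.

q_all ≈ 240 kPa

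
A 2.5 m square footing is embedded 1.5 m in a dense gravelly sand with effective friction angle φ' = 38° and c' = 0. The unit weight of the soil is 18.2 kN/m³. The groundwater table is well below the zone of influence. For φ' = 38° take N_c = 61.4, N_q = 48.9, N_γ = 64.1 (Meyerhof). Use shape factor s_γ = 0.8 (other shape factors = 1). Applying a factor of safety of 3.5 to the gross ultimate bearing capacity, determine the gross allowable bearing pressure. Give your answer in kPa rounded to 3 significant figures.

q = γ·D_f = 18.2 × 1.5 = 27.3 kPa.
q·N_q = 27.3 × 48.9 = 1335 kPa
0.5·γ·B·N_γ·s_γ = 0.5 × 18.2 × 2.5 × 64.1 × 0.8 = 1166.6 kPa
q_ult = 1335 + 1166.6 = 2501.6 kPa.
q_all = q_ult / FS = 2501.6 / 3.5 = 714.74 kPa.

q_all ≈ 715 kPa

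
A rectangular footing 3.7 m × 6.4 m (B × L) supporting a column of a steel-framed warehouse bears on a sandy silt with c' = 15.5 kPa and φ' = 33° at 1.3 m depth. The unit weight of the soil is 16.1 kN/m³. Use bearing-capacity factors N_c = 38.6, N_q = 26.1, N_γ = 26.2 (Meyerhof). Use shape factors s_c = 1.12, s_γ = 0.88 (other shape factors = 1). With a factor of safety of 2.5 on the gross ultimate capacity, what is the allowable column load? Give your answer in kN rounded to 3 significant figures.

Effective surcharge at the founding depth q = γ·D_f = 16.1 × 1.3 = 20.93 kPa.
q_ult = c·N_c·s_c + q·N_q + 0.5·γ·B·N_γ·s_γ
     = 15.5 × 38.6 × 1.12 + 20.93 × 26.1 + 0.5 × 16.1 × 3.7 × 26.2 × 0.88
     = 670.1 + 546.27 + 686.72 = 1903.1 kPa.
Gross allowable pressure q_all = 1903.1 / 2.5 = 761.24 kPa.
Footing area = 23.68 m², so allowable column load = 761.24 × 23.68 = 18026 kN.

P_all ≈ 18000 kN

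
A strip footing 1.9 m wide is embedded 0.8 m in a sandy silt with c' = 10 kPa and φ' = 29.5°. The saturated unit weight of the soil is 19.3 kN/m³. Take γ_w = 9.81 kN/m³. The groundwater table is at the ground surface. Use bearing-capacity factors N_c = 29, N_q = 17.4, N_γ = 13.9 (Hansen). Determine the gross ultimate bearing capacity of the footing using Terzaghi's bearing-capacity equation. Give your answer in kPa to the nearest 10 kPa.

With the water table at the surface the whole profile is submerged: γ' = 19.3 − 9.81 = 9.49 kN/m³, so q = γ'·D_f = 7.592 kPa; the same γ' applies in the ½γBN_γ term.
q_ult = c·N_c + q·N_q + 0.5·γ·B·N_γ
     = 10 × 29 + 7.592 × 17.4 + 0.5 × 9.49 × 1.9 × 13.9
     = 290 + 132.1 + 125.32 = 547.42 kPa.

q_ult ≈ 550 kPa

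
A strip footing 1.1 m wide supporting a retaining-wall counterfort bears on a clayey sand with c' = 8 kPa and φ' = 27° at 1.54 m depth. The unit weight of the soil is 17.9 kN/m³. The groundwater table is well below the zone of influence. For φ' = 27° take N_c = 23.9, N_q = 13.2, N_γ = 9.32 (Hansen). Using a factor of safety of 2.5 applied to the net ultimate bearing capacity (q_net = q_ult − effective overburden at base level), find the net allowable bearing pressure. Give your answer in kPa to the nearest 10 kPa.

q_all(net) ≈ 250 kPa

Overburden at base level: q = 17.9 × 1.54 = 27.566 kPa.
Cohesion term c·N_c = 8 × 23.9 = 191.2 kPa; surcharge term q·N_q = 27.566 × 13.2 = 363.87 kPa; self-weight term 0.5·γ·B·N_γ = 0.5 × 17.9 × 1.1 × 9.32 = 91.755 kPa.
q_ult = 191.2 + 363.87 + 91.755 = 646.83 kPa.
Net ultimate: q_net = 646.83 − 27.566 = 619.26 kPa.
q_all(net) = 619.26 / 2.5 = 247.7 kPa.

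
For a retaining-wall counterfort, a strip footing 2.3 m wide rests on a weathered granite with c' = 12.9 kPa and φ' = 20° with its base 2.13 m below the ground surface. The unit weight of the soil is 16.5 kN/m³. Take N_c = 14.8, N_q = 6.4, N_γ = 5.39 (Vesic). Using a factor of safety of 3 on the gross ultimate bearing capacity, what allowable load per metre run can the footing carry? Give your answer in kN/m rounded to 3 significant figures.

Overburden at base level: q = 16.5 × 2.13 = 35.145 kPa.
Cohesion term c·N_c = 12.9 × 14.8 = 190.92 kPa; surcharge term q·N_q = 35.145 × 6.4 = 224.93 kPa; self-weight term 0.5·γ·B·N_γ = 0.5 × 16.5 × 2.3 × 5.39 = 102.28 kPa.
q_ult = 190.92 + 224.93 + 102.28 = 518.12 kPa.
Gross allowable pressure q_all = 518.12 / 3 = 172.71 kPa.
Allowable wall load = q_all × B = 172.71 × 2.3 = 397.23 kN per metre run.

≈ 397 kN/m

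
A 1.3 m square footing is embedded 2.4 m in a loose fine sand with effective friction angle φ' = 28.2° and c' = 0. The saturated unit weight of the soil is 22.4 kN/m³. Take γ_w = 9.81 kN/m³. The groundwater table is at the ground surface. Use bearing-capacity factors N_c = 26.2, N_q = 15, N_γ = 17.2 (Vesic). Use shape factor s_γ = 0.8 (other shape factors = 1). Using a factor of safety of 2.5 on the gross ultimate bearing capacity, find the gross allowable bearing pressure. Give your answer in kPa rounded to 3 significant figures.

γ' = 22.4 − 9.81 = 12.59 kN/m³ (submerged throughout). q = 12.59 × 2.4 = 30.216 kPa; the same γ' applies in the ½γBN_γ term.
q·N_q = 30.216 × 15 = 453.24 kPa
0.5·γ·B·N_γ·s_γ = 0.5 × 12.59 × 1.3 × 17.2 × 0.8 = 112.6 kPa
q_ult = 453.24 + 112.6 = 565.84 kPa.
q_all = 565.84 / 2.5 = 226.34 kPa.

q_all ≈ 226 kPa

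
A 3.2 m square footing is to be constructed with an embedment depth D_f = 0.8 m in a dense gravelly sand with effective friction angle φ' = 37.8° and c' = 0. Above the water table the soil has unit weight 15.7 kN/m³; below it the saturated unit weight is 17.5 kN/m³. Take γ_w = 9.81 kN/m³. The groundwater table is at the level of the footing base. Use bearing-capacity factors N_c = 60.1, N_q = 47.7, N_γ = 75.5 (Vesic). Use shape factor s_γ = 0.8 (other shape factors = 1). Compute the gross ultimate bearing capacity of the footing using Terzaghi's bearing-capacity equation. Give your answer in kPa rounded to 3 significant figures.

q_ult ≈ 1340 kPa

Effective surcharge at the founding depth q = γ·D_f = 15.7 × 0.8 = 12.56 kPa.
The water table coincides with the base, so in the self-weight term γ → γ' = 7.69 kN/m³.
q_ult = q·N_q + 0.5·γ·B·N_γ·s_γ
     = 12.56 × 47.7 + 0.5 × 7.69 × 3.2 × 75.5 × 0.8
     = 599.11 + 743.16 = 1342.3 kPa.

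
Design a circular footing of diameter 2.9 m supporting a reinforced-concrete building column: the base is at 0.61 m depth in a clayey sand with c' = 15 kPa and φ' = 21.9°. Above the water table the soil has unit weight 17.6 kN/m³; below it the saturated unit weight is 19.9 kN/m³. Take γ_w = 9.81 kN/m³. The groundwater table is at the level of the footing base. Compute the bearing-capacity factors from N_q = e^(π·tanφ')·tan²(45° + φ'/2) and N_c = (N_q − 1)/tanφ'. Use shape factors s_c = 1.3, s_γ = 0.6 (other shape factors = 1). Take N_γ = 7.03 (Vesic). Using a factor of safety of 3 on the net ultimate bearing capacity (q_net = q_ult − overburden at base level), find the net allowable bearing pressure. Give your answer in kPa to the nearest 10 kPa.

q_all(net) ≈ 150 kPa

N_q = e^(π·tan21.9°)·tan²(55.95°) = 7.74; N_c = (N_q − 1)/tanφ' = 16.77.
Effective surcharge at the founding depth q = γ·D_f = 17.6 × 0.61 = 10.736 kPa.
The water table coincides with the base, so in the self-weight term γ → γ' = 10.09 kN/m³.
q_ult = c·N_c·s_c + q·N_q + 0.5·γ·B·N_γ·s_γ
     = 15 × 16.772 × 1.3 + 10.736 × 7.7422 + 0.5 × 10.09 × 2.9 × 7.03 × 0.6
     = 327.05 + 83.121 + 61.711 = 471.88 kPa.
q_net = 471.88 − 10.736 = 461.15 kPa.
q_all(net) = 461.15 / 3 = 153.72 kPa.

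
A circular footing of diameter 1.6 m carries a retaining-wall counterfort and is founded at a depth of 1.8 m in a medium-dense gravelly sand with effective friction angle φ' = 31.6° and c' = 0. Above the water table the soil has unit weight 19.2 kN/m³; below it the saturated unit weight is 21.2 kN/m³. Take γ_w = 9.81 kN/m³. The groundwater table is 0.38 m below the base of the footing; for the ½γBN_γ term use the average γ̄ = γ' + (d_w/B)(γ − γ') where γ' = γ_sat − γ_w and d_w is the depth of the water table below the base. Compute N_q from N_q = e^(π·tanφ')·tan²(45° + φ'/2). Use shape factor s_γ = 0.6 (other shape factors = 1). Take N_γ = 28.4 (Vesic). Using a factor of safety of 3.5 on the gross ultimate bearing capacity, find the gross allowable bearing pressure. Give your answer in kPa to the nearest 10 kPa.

q_all ≈ 270 kPa

N_q = e^(π·tan31.6°)·tan²(60.8°) = 22.12.
Effective surcharge at the founding depth q = γ·D_f = 19.2 × 1.8 = 34.56 kPa.
With d_w = 0.38 m < B, γ̄ = 11.39 + (0.38/1.6) × (19.2 − 11.39) = 13.245 kN/m³.
q_ult = q·N_q + 0.5·γ·B·N_γ·s_γ
     = 34.56 × 22.117 + 0.5 × 13.245 × 1.6 × 28.4 × 0.6
     = 764.37 + 180.55 = 944.93 kPa.
q_all = 944.93 / 3.5 = 269.98 kPa.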